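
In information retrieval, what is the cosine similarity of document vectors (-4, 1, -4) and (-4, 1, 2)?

With u = (-4, 1, -4), v = (-4, 1, 2):
u·v = (-4)·(-4) + 1·1 + (-4)·2 = 16 + 1 + (-8) = 9.
|u| = √((-4)² + 1² + (-4)²) = √33, |v| = √((-4)² + 1² + 2²) = √21, so |u||v| = √(33·21) = √693.
cos θ = (u·v)/(|u||v|) = 9/√693 ≈ 0.3419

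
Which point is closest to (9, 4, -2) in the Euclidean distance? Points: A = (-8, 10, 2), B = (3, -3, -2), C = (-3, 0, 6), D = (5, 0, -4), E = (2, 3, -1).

Distances: d(A) ≈ 18.4662, d(B) ≈ 9.2195, d(C) ≈ 14.9666, d(D) = 6, d(E) ≈ 7.1414. Nearest: D = (5, 0, -4) with distance 6.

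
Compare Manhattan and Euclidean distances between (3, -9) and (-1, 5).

L1 = |3 - (-1)| + |-9 - 5| = 4 + 14 = 18
L2 = √(4² + 14²) = √212 ≈ 14.5602
L1 ≥ L2 always (equality iff movement is along one axis); L1 > L2 here.
Ratio L1/L2 = 18/√212 ≈ 1.2362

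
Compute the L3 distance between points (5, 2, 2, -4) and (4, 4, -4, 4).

(Σ|x_i - y_i|^3)^(1/3) = (|5 - 4|^3 + |2 - 4|^3 + |2 - (-4)|^3 + |-4 - 4|^3)^(1/3)
= (1^3 + 2^3 + 6^3 + 8^3)^(1/3) = (1 + 8 + 216 + 512)^(1/3) = (737)^(1/3) ≈ 9.0328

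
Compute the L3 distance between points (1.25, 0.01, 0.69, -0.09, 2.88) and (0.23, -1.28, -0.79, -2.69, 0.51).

(Σ|x_i - y_i|^3)^(1/3) = (|1.25 - 0.23|^3 + |0.01 - (-1.28)|^3 + |0.69 - (-0.79)|^3 + |-0.09 - (-2.69)|^3 + |2.88 - 0.51|^3)^(1/3)
= (1.02^3 + 1.29^3 + 1.48^3 + 2.6^3 + 2.37^3)^(1/3) ≈ (1.0612 + 2.1467 + 3.2418 + 17.576 + 13.3121)^(1/3) = (37.3378)^(1/3) ≈ 3.3423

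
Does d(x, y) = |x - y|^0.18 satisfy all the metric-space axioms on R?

Yes. With 0 < p = 0.18 ≤ 1, d(x,y) = |x-y|^0.18 is a metric on R. Non-negativity and symmetry are immediate; |x-y|^0.18 = 0 ⟺ |x-y| = 0 ⟺ x = y. For the triangle inequality, the function t ↦ t^0.18 is subadditive on [0,∞) when p ≤ 1, so |x-z|^0.18 ≤ (|x-y| + |y-z|)^0.18 ≤ |x-y|^0.18 + |y-z|^0.18.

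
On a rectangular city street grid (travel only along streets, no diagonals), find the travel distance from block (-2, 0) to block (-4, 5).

Σ|x_i - y_i| = |-2 - (-4)| + |0 - 5| = 2 + 5 = 7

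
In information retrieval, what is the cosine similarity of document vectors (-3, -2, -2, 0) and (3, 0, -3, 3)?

With u = (-3, -2, -2, 0), v = (3, 0, -3, 3):
u·v = (-3)·3 + (-2)·0 + (-2)·(-3) + 0·3 = (-9) + 0 + 6 + 0 = -3.
|u| = √((-3)² + (-2)² + (-2)² + 0²) = √17, |v| = √(3² + 0² + (-3)² + 3²) = √27, so |u||v| = √(17·27) = √459.
cos θ = (u·v)/(|u||v|) = -3/√459 ≈ -0.14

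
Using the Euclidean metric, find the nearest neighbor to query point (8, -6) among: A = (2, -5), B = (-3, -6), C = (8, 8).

Distances: d(A) ≈ 6.0828, d(B) = 11, d(C) = 14. Nearest: A = (2, -5) with distance 6.0828.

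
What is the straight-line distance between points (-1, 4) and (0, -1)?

√(Σ(x_i - y_i)²) = √((-1 - 0)² + (4 - (-1))²)
= √((-1)² + 5²) = √(1 + 25) = √26 ≈ 5.099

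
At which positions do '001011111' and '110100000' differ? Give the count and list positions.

Differing positions: 1, 2, 3, 4, 5, 6, 7, 8, 9. Hamming distance = 9.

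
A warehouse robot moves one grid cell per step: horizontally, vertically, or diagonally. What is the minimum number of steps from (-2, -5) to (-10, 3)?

max(|x_i - y_i|) = max(|-2 - (-10)|, |-5 - 3|) = max(8, 8) = 8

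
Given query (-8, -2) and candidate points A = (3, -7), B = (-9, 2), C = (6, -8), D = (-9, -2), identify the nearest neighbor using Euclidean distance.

Distances: d(A) ≈ 12.083, d(B) ≈ 4.1231, d(C) ≈ 15.2315, d(D) = 1. Nearest: D = (-9, -2) with distance 1.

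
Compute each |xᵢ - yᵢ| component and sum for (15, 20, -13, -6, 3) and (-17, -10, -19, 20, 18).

Σ|x_i - y_i| = |15 - (-17)| + |20 - (-10)| + |-13 - (-19)| + |-6 - 20| + |3 - 18| = 32 + 30 + 6 + 26 + 15 = 109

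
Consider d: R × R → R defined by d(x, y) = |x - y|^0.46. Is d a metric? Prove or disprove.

Yes. With 0 < p = 0.46 ≤ 1, d(x,y) = |x-y|^0.46 is a metric on R. Non-negativity and symmetry are immediate; |x-y|^0.46 = 0 ⟺ |x-y| = 0 ⟺ x = y. For the triangle inequality, the function t ↦ t^0.46 is subadditive on [0,∞) when p ≤ 1, so |x-z|^0.46 ≤ (|x-y| + |y-z|)^0.46 ≤ |x-y|^0.46 + |y-z|^0.46.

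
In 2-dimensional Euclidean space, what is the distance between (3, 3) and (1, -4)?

√(Σ(x_i - y_i)²) = √((3 - 1)² + (3 - (-4))²)
= √(2² + 7²) = √(4 + 49) = √53 ≈ 7.2801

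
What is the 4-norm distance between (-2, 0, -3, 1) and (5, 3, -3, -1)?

(Σ|x_i - y_i|^4)^(1/4) = (|-2 - 5|^4 + |0 - 3|^4 + |-3 - (-3)|^4 + |1 - (-1)|^4)^(1/4)
= (7^4 + 3^4 + 0^4 + 2^4)^(1/4) = (2401 + 81 + 0 + 16)^(1/4) = (2498)^(1/4) ≈ 7.0697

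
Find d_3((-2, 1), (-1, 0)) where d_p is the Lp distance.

(Σ|x_i - y_i|^3)^(1/3) = (|-2 - (-1)|^3 + |1 - 0|^3)^(1/3)
= (1^3 + 1^3)^(1/3) = (1 + 1)^(1/3) = (2)^(1/3) ≈ 1.2599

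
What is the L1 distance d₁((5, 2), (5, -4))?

Σ|x_i - y_i| = |5 - 5| + |2 - (-4)| = 0 + 6 = 6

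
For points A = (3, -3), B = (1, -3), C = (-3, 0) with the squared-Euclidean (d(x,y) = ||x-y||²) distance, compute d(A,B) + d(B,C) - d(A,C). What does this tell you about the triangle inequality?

d(A,B) = 2² + 0² = 4, d(B,C) = 4² + 3² = 25, d(A,C) = 6² + 3² = 45.
d(A,B) + d(B,C) - d(A,C) = 4 + 25 - 45 = 29 - 45 = -16. This is < 0, so the triangle inequality FAILS for these points (squared-Euclidean is not a metric).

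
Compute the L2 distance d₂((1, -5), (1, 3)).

√(Σ(x_i - y_i)²) = √((1 - 1)² + (-5 - 3)²)
= √(0² + (-8)²) = √(0 + 64) = √64 = 8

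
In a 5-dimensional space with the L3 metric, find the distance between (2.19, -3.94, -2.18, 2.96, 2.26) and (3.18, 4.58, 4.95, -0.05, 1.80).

(Σ|x_i - y_i|^3)^(1/3) = (|2.19 - 3.18|^3 + |-3.94 - 4.58|^3 + |-2.18 - 4.95|^3 + |2.96 - (-0.05)|^3 + |2.26 - 1.8|^3)^(1/3)
= (0.99^3 + 8.52^3 + 7.13^3 + 3.01^3 + 0.46^3)^(1/3) ≈ (0.9703 + 618.4702 + 362.4671 + 27.2709 + 0.0973)^(1/3) = (1009.2758)^(1/3) ≈ 10.0308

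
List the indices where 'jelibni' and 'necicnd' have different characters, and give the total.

Differing positions: 1, 3, 5, 7. Hamming distance = 4.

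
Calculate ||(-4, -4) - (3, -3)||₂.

√(Σ(x_i - y_i)²) = √((-4 - 3)² + (-4 - (-3))²)
= √((-7)² + (-1)²) = √(49 + 1) = √50 ≈ 7.0711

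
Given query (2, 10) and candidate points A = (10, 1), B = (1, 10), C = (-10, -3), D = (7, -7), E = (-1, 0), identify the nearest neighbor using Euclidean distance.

Distances: d(A) ≈ 12.0416, d(B) = 1, d(C) ≈ 17.6918, d(D) ≈ 17.72, d(E) ≈ 10.4403. Nearest: B = (1, 10) with distance 1.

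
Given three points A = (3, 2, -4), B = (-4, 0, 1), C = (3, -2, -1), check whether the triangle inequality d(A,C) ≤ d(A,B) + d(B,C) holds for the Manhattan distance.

d(A,B) = 7 + 2 + 5 = 14, d(B,C) = 7 + 2 + 2 = 11, d(A,C) = 0 + 4 + 3 = 7.
d(A,C) = 7 ≤ 14 + 11 = 25. Triangle inequality is satisfied.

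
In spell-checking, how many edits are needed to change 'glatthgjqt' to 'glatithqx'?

Let D[i][j] be the edit distance between the first i characters of 'glatthgjqt' and the first j characters of 'glatithqx', with D[i][0] = i, D[0][j] = j, and D[i][j] = D[i-1][j-1] if the characters match, else 1 + min(D[i-1][j], D[i][j-1], D[i-1][j-1]). Filling the table (rows: prefixes of 'glatthgjqt', columns: prefixes of 'glatithqx'):
     ε  g  l  a  t  i  t  h  q  x
  ε  0  1  2  3  4  5  6  7  8  9
  g  1  0  1  2  3  4  5  6  7  8
  l  2  1  0  1  2  3  4  5  6  7
  a  3  2  1  0  1  2  3  4  5  6
  t  4  3  2  1  0  1  2  3  4  5
  t  5  4  3  2  1  1  1  2  3  4
  h  6  5  4  3  2  2  2  1  2  3
  g  7  6  5  4  3  3  3  2  2  3
  j  8  7  6  5  4  4  4  3  3  3
  q  9  8  7  6  5  5  5  4  3  4
  t 10  9  8  7  6  6  5  5  4  4
The bottom-right entry gives D[10][9] = 4, so no sequence of fewer than 4 edits works. Backtracking through the table gives one optimal edit sequence (4 edits):
  glatthgjqt → glatithgjqt (ins i @5)
  glatithgjqt → glatithjqt (del g @8)
  glatithjqt → glatithqt (del j @8)
  glatithqt → glatithqx (sub t→x @9)
Edit distance = 4.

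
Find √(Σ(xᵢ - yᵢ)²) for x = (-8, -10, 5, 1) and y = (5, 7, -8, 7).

√(Σ(x_i - y_i)²) = √((-8 - 5)² + (-10 - 7)² + (5 - (-8))² + (1 - 7)²)
= √((-13)² + (-17)² + 13² + (-6)²) = √(169 + 289 + 169 + 36) = √663 ≈ 25.7488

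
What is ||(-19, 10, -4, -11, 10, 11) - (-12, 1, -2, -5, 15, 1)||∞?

max(|x_i - y_i|) = max(|-19 - (-12)|, |10 - 1|, |-4 - (-2)|, |-11 - (-5)|, |10 - 15|, |11 - 1|) = max(7, 9, 2, 6, 5, 10) = 10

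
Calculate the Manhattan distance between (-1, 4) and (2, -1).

Σ|x_i - y_i| = |-1 - 2| + |4 - (-1)| = 3 + 5 = 8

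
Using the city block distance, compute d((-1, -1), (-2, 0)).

Σ|x_i - y_i| = |-1 - (-2)| + |-1 - 0| = 1 + 1 = 2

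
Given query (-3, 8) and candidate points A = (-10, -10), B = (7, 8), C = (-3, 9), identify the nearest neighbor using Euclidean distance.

Distances: d(A) ≈ 19.3132, d(B) = 10, d(C) = 1. Nearest: C = (-3, 9) with distance 1.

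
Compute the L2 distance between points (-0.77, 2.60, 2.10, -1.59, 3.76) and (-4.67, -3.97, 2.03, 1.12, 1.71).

(Σ|x_i - y_i|^2)^(1/2) = (|-0.77 - (-4.67)|^2 + |2.6 - (-3.97)|^2 + |2.1 - 2.03|^2 + |-1.59 - 1.12|^2 + |3.76 - 1.71|^2)^(1/2)
= (3.9^2 + 6.57^2 + 0.07^2 + 2.71^2 + 2.05^2)^(1/2) = (15.21 + 43.1649 + 0.0049 + 7.3441 + 4.2025)^(1/2) = (69.9264)^(1/2) ≈ 8.3622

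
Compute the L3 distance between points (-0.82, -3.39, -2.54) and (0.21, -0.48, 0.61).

(Σ|x_i - y_i|^3)^(1/3) = (|-0.82 - 0.21|^3 + |-3.39 - (-0.48)|^3 + |-2.54 - 0.61|^3)^(1/3)
= (1.03^3 + 2.91^3 + 3.15^3)^(1/3) ≈ (1.0927 + 24.6422 + 31.2559)^(1/3) = (56.9908)^(1/3) ≈ 3.8483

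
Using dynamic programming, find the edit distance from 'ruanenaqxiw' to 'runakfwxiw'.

Let D[i][j] be the edit distance between the first i characters of 'ruanenaqxiw' and the first j characters of 'runakfwxiw', with D[i][0] = i, D[0][j] = j, and D[i][j] = D[i-1][j-1] if the characters match, else 1 + min(D[i-1][j], D[i][j-1], D[i-1][j-1]). Filling the table (rows: prefixes of 'ruanenaqxiw', columns: prefixes of 'runakfwxiw'):
     ε  r  u  n  a  k  f  w  x  i  w
  ε  0  1  2  3  4  5  6  7  8  9 10
  r  1  0  1  2  3  4  5  6  7  8  9
  u  2  1  0  1  2  3  4  5  6  7  8
  a  3  2  1  1  1  2  3  4  5  6  7
  n  4  3  2  1  2  2  3  4  5  6  7
  e  5  4  3  2  2  3  3  4  5  6  7
  n  6  5  4  3  3  3  4  4  5  6  7
  a  7  6  5  4  3  4  4  5  5  6  7
  q  8  7  6  5  4  4  5  5  6  6  7
  x  9  8  7  6  5  5  5  6  5  6  7
  i 10  9  8  7  6  6  6  6  6  5  6
  w 11 10  9  8  7  7  7  6  7  6  5
The bottom-right entry gives D[11][10] = 5, so no sequence of fewer than 5 edits works. Backtracking through the table gives one optimal edit sequence (5 edits):
  ruanenaqxiw → runenaqxiw (del a @3)
  runenaqxiw → runanaqxiw (sub e→a @4)
  runanaqxiw → runakaqxiw (sub n→k @5)
  runakaqxiw → runakfqxiw (sub a→f @6)
  runakfqxiw → runakfwxiw (sub q→w @7)
Edit distance = 5.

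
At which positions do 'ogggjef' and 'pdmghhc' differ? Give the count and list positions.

Differing positions: 1, 2, 3, 5, 6, 7. Hamming distance = 6.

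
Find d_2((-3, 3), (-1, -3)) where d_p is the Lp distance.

(Σ|x_i - y_i|^2)^(1/2) = (|-3 - (-1)|^2 + |3 - (-3)|^2)^(1/2)
= (2^2 + 6^2)^(1/2) = (4 + 36)^(1/2) = (40)^(1/2) ≈ 6.3246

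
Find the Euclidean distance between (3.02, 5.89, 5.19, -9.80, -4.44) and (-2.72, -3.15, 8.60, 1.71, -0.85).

√(Σ(x_i - y_i)²) = √((3.02 - (-2.72))² + (5.89 - (-3.15))² + (5.19 - 8.6)² + (-9.8 - 1.71)² + (-4.44 - (-0.85))²)
= √(5.74² + 9.04² + (-3.41)² + (-11.51)² + (-3.59)²) = √(32.9476 + 81.7216 + 11.6281 + 132.4801 + 12.8881) = √271.6655 ≈ 16.4823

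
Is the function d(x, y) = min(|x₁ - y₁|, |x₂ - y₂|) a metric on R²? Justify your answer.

No. d fails identity of indiscernibles: take x = (5, 0) and y = (5, 5). Then d(x,y) = min(|5 - 5|, |0 - 5|) = min(0, 5) = 0, yet x ≠ y.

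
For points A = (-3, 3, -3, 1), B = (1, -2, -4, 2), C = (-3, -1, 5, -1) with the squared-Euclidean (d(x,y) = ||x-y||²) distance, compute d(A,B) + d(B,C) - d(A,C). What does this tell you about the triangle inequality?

d(A,B) = 4² + 5² + 1² + 1² = 43, d(B,C) = 4² + 1² + 9² + 3² = 107, d(A,C) = 0² + 4² + 8² + 2² = 84.
d(A,B) + d(B,C) - d(A,C) = 43 + 107 - 84 = 150 - 84 = 66. This is ≥ 0, so the triangle inequality holds for these points.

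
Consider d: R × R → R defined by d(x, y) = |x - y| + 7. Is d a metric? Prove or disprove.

No. d fails identity of indiscernibles (specifically d(x,x) = 0): d(1, 1) = |1 - 1| + 7 = 0 + 7 = 7 ≠ 0.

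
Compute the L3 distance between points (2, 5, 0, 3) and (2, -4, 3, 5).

(Σ|x_i - y_i|^3)^(1/3) = (|2 - 2|^3 + |5 - (-4)|^3 + |0 - 3|^3 + |3 - 5|^3)^(1/3)
= (0^3 + 9^3 + 3^3 + 2^3)^(1/3) = (0 + 729 + 27 + 8)^(1/3) = (764)^(1/3) ≈ 9.1418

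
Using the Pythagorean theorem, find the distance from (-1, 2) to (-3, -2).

√(Σ(x_i - y_i)²) = √((-1 - (-3))² + (2 - (-2))²)
= √(2² + 4²) = √(4 + 16) = √20 ≈ 4.4721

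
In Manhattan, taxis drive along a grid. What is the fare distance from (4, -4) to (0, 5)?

Σ|x_i - y_i| = |4 - 0| + |-4 - 5| = 4 + 9 = 13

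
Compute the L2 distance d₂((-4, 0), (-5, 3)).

√(Σ(x_i - y_i)²) = √((-4 - (-5))² + (0 - 3)²)
= √(1² + (-3)²) = √(1 + 9) = √10 ≈ 3.1623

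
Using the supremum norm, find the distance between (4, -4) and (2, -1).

max(|x_i - y_i|) = max(|4 - 2|, |-4 - (-1)|) = max(2, 3) = 3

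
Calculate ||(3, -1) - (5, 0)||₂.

√(Σ(x_i - y_i)²) = √((3 - 5)² + (-1 - 0)²)
= √((-2)² + (-1)²) = √(4 + 1) = √5 ≈ 2.2361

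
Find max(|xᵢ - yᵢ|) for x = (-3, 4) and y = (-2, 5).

max(|x_i - y_i|) = max(|-3 - (-2)|, |4 - 5|) = max(1, 1) = 1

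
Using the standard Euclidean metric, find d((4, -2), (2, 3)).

√(Σ(x_i - y_i)²) = √((4 - 2)² + (-2 - 3)²)
= √(2² + (-5)²) = √(4 + 25) = √29 ≈ 5.3852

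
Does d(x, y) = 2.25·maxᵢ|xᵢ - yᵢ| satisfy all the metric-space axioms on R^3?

Yes. The L∞ (Chebyshev) norm induces a metric on R^3, and multiplying a metric by a positive constant 2.25 > 0 preserves all four axioms: non-negativity (2.25·||x-y|| ≥ 0), identity (2.25·||x-y|| = 0 ⟺ ||x-y|| = 0 ⟺ x = y), symmetry (||x-y|| = ||y-x||), and the triangle inequality (2.25·||x-z|| ≤ 2.25·||x-y|| + 2.25·||y-z||). So d is a metric.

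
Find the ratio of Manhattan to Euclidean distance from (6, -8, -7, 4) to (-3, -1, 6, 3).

L1 = |6 - (-3)| + |-8 - (-1)| + |-7 - 6| + |4 - 3| = 9 + 7 + 13 + 1 = 30
L2 = √(9² + 7² + 13² + 1²) = √300 ≈ 17.3205
L1 ≥ L2 always (equality iff movement is along one axis); L1 > L2 here.
Ratio L1/L2 = 30/√300 ≈ 1.7321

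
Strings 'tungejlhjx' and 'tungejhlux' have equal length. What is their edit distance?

Let D[i][j] be the edit distance between the first i characters of 'tungejlhjx' and the first j characters of 'tungejhlux', with D[i][0] = i, D[0][j] = j, and D[i][j] = D[i-1][j-1] if the characters match, else 1 + min(D[i-1][j], D[i][j-1], D[i-1][j-1]). Filling the table (rows: prefixes of 'tungejlhjx', columns: prefixes of 'tungejhlux'):
     ε  t  u  n  g  e  j  h  l  u  x
  ε  0  1  2  3  4  5  6  7  8  9 10
  t  1  0  1  2  3  4  5  6  7  8  9
  u  2  1  0  1  2  3  4  5  6  7  8
  n  3  2  1  0  1  2  3  4  5  6  7
  g  4  3  2  1  0  1  2  3  4  5  6
  e  5  4  3  2  1  0  1  2  3  4  5
  j  6  5  4  3  2  1  0  1  2  3  4
  l  7  6  5  4  3  2  1  1  1  2  3
  h  8  7  6  5  4  3  2  1  2  2  3
  j  9  8  7  6  5  4  3  2  2  3  3
  x 10  9  8  7  6  5  4  3  3  3  3
The bottom-right entry gives D[10][10] = 3, so no sequence of fewer than 3 edits works. Backtracking through the table gives one optimal edit sequence (3 edits):
  tungejlhjx → tungejhhjx (sub l→h @7)
  tungejhhjx → tungejhljx (sub h→l @8)
  tungejhljx → tungejhlux (sub j→u @9)
Edit distance = 3.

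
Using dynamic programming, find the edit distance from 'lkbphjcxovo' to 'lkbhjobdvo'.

Let D[i][j] be the edit distance between the first i characters of 'lkbphjcxovo' and the first j characters of 'lkbhjobdvo', with D[i][0] = i, D[0][j] = j, and D[i][j] = D[i-1][j-1] if the characters match, else 1 + min(D[i-1][j], D[i][j-1], D[i-1][j-1]). Filling the table (rows: prefixes of 'lkbphjcxovo', columns: prefixes of 'lkbhjobdvo'):
     ε  l  k  b  h  j  o  b  d  v  o
  ε  0  1  2  3  4  5  6  7  8  9 10
  l  1  0  1  2  3  4  5  6  7  8  9
  k  2  1  0  1  2  3  4  5  6  7  8
  b  3  2  1  0  1  2  3  4  5  6  7
  p  4  3  2  1  1  2  3  4  5  6  7
  h  5  4  3  2  1  2  3  4  5  6  7
  j  6  5  4  3  2  1  2  3  4  5  6
  c  7  6  5  4  3  2  2  3  4  5  6
  x  8  7  6  5  4  3  3  3  4  5  6
  o  9  8  7  6  5  4  3  4  4  5  5
  v 10  9  8  7  6  5  4  4  5  4  5
  o 11 10  9  8  7  6  5  5  5  5  4
The bottom-right entry gives D[11][10] = 4, so no sequence of fewer than 4 edits works. Backtracking through the table gives one optimal edit sequence (4 edits):
  lkbphjcxovo → lkbhjcxovo (del p @4)
  lkbhjcxovo → lkbhjoxovo (sub c→o @6)
  lkbhjoxovo → lkbhjobovo (sub x→b @7)
  lkbhjobovo → lkbhjobdvo (sub o→d @8)
Edit distance = 4.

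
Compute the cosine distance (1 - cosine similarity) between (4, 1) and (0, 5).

With u = (4, 1), v = (0, 5):
u·v = 4·0 + 1·5 = 0 + 5 = 5.
|u| = √(4² + 1²) = √17, |v| = √(0² + 5²) = √25, so |u||v| = √(17·25) = √425.
cos θ = (u·v)/(|u||v|) = 5/√425 ≈ 0.2425
Cosine distance = 1 - cos θ ≈ 1 - 0.2425 = 0.7575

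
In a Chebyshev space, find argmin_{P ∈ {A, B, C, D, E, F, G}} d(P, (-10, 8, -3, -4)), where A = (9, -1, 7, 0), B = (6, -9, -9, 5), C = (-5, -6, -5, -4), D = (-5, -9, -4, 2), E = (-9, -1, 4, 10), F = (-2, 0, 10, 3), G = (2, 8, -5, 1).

Distances: d(A) = 19, d(B) = 17, d(C) = 14, d(D) = 17, d(E) = 14, d(F) = 13, d(G) = 12. Nearest: G = (2, 8, -5, 1) with distance 12.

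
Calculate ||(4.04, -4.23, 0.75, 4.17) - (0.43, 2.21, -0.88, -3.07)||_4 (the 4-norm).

(Σ|x_i - y_i|^4)^(1/4) = (|4.04 - 0.43|^4 + |-4.23 - 2.21|^4 + |0.75 - (-0.88)|^4 + |4.17 - (-3.07)|^4)^(1/4)
= (3.61^4 + 6.44^4 + 1.63^4 + 7.24^4)^(1/4) ≈ (169.8356 + 1720.0595 + 7.0591 + 2747.6048)^(1/4) = (4644.559)^(1/4) ≈ 8.2554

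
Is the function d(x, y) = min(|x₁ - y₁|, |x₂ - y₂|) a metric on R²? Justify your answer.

No. d fails identity of indiscernibles: take x = (4, 0) and y = (4, 1). Then d(x,y) = min(|4 - 4|, |0 - 1|) = min(0, 1) = 0, yet x ≠ y.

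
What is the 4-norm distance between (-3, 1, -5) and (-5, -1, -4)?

(Σ|x_i - y_i|^4)^(1/4) = (|-3 - (-5)|^4 + |1 - (-1)|^4 + |-5 - (-4)|^4)^(1/4)
= (2^4 + 2^4 + 1^4)^(1/4) = (16 + 16 + 1)^(1/4) = (33)^(1/4) ≈ 2.3968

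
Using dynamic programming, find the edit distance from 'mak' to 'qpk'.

Let D[i][j] be the edit distance between the first i characters of 'mak' and the first j characters of 'qpk', with D[i][0] = i, D[0][j] = j, and D[i][j] = D[i-1][j-1] if the characters match, else 1 + min(D[i-1][j], D[i][j-1], D[i-1][j-1]). Filling the table (rows: prefixes of 'mak', columns: prefixes of 'qpk'):
     ε  q  p  k
  ε  0  1  2  3
  m  1  1  2  3
  a  2  2  2  3
  k  3  3  3  2
The bottom-right entry gives D[3][3] = 2, so no sequence of fewer than 2 edits works. Backtracking through the table gives one optimal edit sequence (2 edits):
  mak → qak (sub m→q @1)
  qak → qpk (sub a→p @2)
Edit distance = 2.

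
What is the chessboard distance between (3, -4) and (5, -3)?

max(|x_i - y_i|) = max(|3 - 5|, |-4 - (-3)|) = max(2, 1) = 2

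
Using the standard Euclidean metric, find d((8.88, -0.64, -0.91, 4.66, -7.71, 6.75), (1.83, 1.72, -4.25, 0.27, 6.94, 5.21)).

√(Σ(x_i - y_i)²) = √((8.88 - 1.83)² + (-0.64 - 1.72)² + (-0.91 - (-4.25))² + (4.66 - 0.27)² + (-7.71 - 6.94)² + (6.75 - 5.21)²)
= √(7.05² + (-2.36)² + 3.34² + 4.39² + (-14.65)² + 1.54²) = √(49.7025 + 5.5696 + 11.1556 + 19.2721 + 214.6225 + 2.3716) = √302.6939 ≈ 17.3981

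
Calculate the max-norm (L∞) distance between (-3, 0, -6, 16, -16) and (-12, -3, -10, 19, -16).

max(|x_i - y_i|) = max(|-3 - (-12)|, |0 - (-3)|, |-6 - (-10)|, |16 - 19|, |-16 - (-16)|) = max(9, 3, 4, 3, 0) = 9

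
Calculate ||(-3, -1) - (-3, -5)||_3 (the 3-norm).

(Σ|x_i - y_i|^3)^(1/3) = (|-3 - (-3)|^3 + |-1 - (-5)|^3)^(1/3)
= (0^3 + 4^3)^(1/3) = (0 + 64)^(1/3) = (64)^(1/3) = 4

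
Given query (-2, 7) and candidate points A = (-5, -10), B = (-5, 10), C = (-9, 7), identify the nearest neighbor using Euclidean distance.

Distances: d(A) ≈ 17.2627, d(B) ≈ 4.2426, d(C) = 7. Nearest: B = (-5, 10) with distance 4.2426.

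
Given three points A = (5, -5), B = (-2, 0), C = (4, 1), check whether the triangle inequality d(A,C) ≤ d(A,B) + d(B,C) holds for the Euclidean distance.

d(A,B) = √(7² + 5²) = √74 ≈ 8.6023, d(B,C) = √(6² + 1²) = √37 ≈ 6.0828, d(A,C) = √(1² + 6²) = √37 ≈ 6.0828.
d(A,C) ≈ 6.0828 ≤ 8.6023 + 6.0828 = 14.6851. Triangle inequality is satisfied.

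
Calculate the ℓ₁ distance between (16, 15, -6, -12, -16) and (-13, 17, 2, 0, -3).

Σ|x_i - y_i| = |16 - (-13)| + |15 - 17| + |-6 - 2| + |-12 - 0| + |-16 - (-3)| = 29 + 2 + 8 + 12 + 13 = 64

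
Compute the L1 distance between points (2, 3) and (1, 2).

Σ|x_i - y_i| = |2 - 1| + |3 - 2| = 1 + 1 = 2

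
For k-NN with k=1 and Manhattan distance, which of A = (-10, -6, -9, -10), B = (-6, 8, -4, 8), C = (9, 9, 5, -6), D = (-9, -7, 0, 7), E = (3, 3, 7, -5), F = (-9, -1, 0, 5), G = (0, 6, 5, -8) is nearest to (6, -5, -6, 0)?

Distances: d(A) = 30, d(B) = 35, d(C) = 34, d(D) = 30, d(E) = 29, d(F) = 30, d(G) = 36. Nearest: E = (3, 3, 7, -5) with distance 29.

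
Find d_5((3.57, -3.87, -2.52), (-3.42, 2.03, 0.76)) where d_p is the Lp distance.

(Σ|x_i - y_i|^5)^(1/5) = (|3.57 - (-3.42)|^5 + |-3.87 - 2.03|^5 + |-2.52 - 0.76|^5)^(1/5)
= (6.99^5 + 5.9^5 + 3.28^5)^(1/5) ≈ (16687.2925 + 7149.243 + 379.6376)^(1/5) = (24216.1731)^(1/5) ≈ 7.5305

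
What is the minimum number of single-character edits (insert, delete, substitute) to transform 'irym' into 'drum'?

Let D[i][j] be the edit distance between the first i characters of 'irym' and the first j characters of 'drum', with D[i][0] = i, D[0][j] = j, and D[i][j] = D[i-1][j-1] if the characters match, else 1 + min(D[i-1][j], D[i][j-1], D[i-1][j-1]). Filling the table (rows: prefixes of 'irym', columns: prefixes of 'drum'):
     ε  d  r  u  m
  ε  0  1  2  3  4
  i  1  1  2  3  4
  r  2  2  1  2  3
  y  3  3  2  2  3
  m  4  4  3  3  2
The bottom-right entry gives D[4][4] = 2, so no sequence of fewer than 2 edits works. Backtracking through the table gives one optimal edit sequence (2 edits):
  irym → drym (sub i→d @1)
  drym → drum (sub y→u @3)
Edit distance = 2.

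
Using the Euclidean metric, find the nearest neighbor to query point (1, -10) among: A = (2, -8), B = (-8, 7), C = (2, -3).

Distances: d(A) ≈ 2.2361, d(B) ≈ 19.2354, d(C) ≈ 7.0711. Nearest: A = (2, -8) with distance 2.2361.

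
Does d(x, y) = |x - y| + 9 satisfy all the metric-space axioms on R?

No. d fails identity of indiscernibles (specifically d(x,x) = 0): d(-3, -3) = |-3 - (-3)| + 9 = 0 + 9 = 9 ≠ 0.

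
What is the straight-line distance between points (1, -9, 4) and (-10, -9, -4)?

√(Σ(x_i - y_i)²) = √((1 - (-10))² + (-9 - (-9))² + (4 - (-4))²)
= √(11² + 0² + 8²) = √(121 + 0 + 64) = √185 ≈ 13.6015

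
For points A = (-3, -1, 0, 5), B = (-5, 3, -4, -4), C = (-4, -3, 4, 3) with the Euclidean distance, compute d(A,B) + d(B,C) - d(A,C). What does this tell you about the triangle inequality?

d(A,B) = √(2² + 4² + 4² + 9²) = √117 ≈ 10.8167, d(B,C) = √(1² + 6² + 8² + 7²) = √150 ≈ 12.2474, d(A,C) = √(1² + 2² + 4² + 2²) = √25 = 5.
d(A,B) + d(B,C) - d(A,C) = 10.8167 + 12.2474 - 5 = 23.0641 - 5 = 18.0641 (to 4 decimal places). This is ≥ 0, so the triangle inequality holds for these points.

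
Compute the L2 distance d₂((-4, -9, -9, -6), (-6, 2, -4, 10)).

√(Σ(x_i - y_i)²) = √((-4 - (-6))² + (-9 - 2)² + (-9 - (-4))² + (-6 - 10)²)
= √(2² + (-11)² + (-5)² + (-16)²) = √(4 + 121 + 25 + 256) = √406 ≈ 20.1494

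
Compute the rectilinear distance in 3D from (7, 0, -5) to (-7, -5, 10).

Σ|x_i - y_i| = |7 - (-7)| + |0 - (-5)| + |-5 - 10| = 14 + 5 + 15 = 34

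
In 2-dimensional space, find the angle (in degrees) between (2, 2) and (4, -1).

With u = (2, 2), v = (4, -1):
u·v = 2·4 + 2·(-1) = 8 + (-2) = 6.
|u| = √(2² + 2²) = √8, |v| = √(4² + (-1)²) = √17, so |u||v| = √(8·17) = √136.
cos θ = (u·v)/(|u||v|) = 6/√136 ≈ 0.514496
θ = arccos(0.514496) ≈ 59.04°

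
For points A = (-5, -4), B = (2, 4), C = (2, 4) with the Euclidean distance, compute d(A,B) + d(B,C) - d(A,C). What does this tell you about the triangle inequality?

d(A,B) = √(7² + 8²) = √113 ≈ 10.6301, d(B,C) = √(0² + 0²) = √0 = 0, d(A,C) = √(7² + 8²) = √113 ≈ 10.6301.
d(A,B) + d(B,C) - d(A,C) = 10.6301 + 0 - 10.6301 = 10.6301 - 10.6301 = 0. This is ≥ 0, so the triangle inequality holds for these points.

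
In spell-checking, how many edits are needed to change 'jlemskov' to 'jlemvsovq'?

Let D[i][j] be the edit distance between the first i characters of 'jlemskov' and the first j characters of 'jlemvsovq', with D[i][0] = i, D[0][j] = j, and D[i][j] = D[i-1][j-1] if the characters match, else 1 + min(D[i-1][j], D[i][j-1], D[i-1][j-1]). Filling the table (rows: prefixes of 'jlemskov', columns: prefixes of 'jlemvsovq'):
     ε  j  l  e  m  v  s  o  v  q
  ε  0  1  2  3  4  5  6  7  8  9
  j  1  0  1  2  3  4  5  6  7  8
  l  2  1  0  1  2  3  4  5  6  7
  e  3  2  1  0  1  2  3  4  5  6
  m  4  3  2  1  0  1  2  3  4  5
  s  5  4  3  2  1  1  1  2  3  4
  k  6  5  4  3  2  2  2  2  3  4
  o  7  6  5  4  3  3  3  2  3  4
  v  8  7  6  5  4  3  4  3  2  3
The bottom-right entry gives D[8][9] = 3, so no sequence of fewer than 3 edits works. Backtracking through the table gives one optimal edit sequence (3 edits):
  jlemskov → jlemvkov (sub s→v @5)
  jlemvkov → jlemvsov (sub k→s @6)
  jlemvsov → jlemvsovq (ins q @9)
Edit distance = 3.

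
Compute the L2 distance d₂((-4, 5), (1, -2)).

√(Σ(x_i - y_i)²) = √((-4 - 1)² + (5 - (-2))²)
= √((-5)² + 7²) = √(25 + 49) = √74 ≈ 8.6023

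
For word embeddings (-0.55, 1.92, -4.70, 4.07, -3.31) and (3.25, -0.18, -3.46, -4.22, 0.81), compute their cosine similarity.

With u = (-0.55, 1.92, -4.70, 4.07, -3.31), v = (3.25, -0.18, -3.46, -4.22, 0.81):
u·v = (-0.55)·3.25 + 1.92·(-0.18) + (-4.7)·(-3.46) + 4.07·(-4.22) + (-3.31)·0.81 = (-1.7875) + (-0.3456) + 16.262 + (-17.1754) + (-2.6811) = -5.7276.
|u| = √((-0.55)² + 1.92² + (-4.7)² + 4.07² + (-3.31)²) = √(0.3025 + 3.6864 + 22.09 + 16.5649 + 10.9561) = √53.5999, |v| = √(3.25² + (-0.18)² + (-3.46)² + (-4.22)² + 0.81²) = √(10.5625 + 0.0324 + 11.9716 + 17.8084 + 0.6561) = √41.031.
cos θ = (u·v)/(|u||v|) = -5.7276/(√53.5999·√41.031) ≈ -0.1221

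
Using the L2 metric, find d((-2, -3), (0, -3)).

√(Σ(x_i - y_i)²) = √((-2 - 0)² + (-3 - (-3))²)
= √((-2)² + 0²) = √(4 + 0) = √4 = 2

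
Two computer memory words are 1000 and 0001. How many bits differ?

Differing positions: 1, 4. Hamming distance = 2.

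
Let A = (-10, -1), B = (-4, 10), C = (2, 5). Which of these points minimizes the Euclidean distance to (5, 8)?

Distances: d(A) ≈ 17.4929, d(B) ≈ 9.2195, d(C) ≈ 4.2426. Nearest: C = (2, 5) with distance 4.2426.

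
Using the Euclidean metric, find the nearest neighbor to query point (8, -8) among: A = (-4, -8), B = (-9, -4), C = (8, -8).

Distances: d(A) = 12, d(B) ≈ 17.4642, d(C) = 0. Nearest: C = (8, -8) with distance 0.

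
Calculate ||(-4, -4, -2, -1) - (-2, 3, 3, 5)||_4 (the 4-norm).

(Σ|x_i - y_i|^4)^(1/4) = (|-4 - (-2)|^4 + |-4 - 3|^4 + |-2 - 3|^4 + |-1 - 5|^4)^(1/4)
= (2^4 + 7^4 + 5^4 + 6^4)^(1/4) = (16 + 2401 + 625 + 1296)^(1/4) = (4338)^(1/4) ≈ 8.1156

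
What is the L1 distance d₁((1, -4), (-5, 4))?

Σ|x_i - y_i| = |1 - (-5)| + |-4 - 4| = 6 + 8 = 14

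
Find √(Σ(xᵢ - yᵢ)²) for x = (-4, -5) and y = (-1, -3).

√(Σ(x_i - y_i)²) = √((-4 - (-1))² + (-5 - (-3))²)
= √((-3)² + (-2)²) = √(9 + 4) = √13 ≈ 3.6056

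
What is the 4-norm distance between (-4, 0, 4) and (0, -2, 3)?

(Σ|x_i - y_i|^4)^(1/4) = (|-4 - 0|^4 + |0 - (-2)|^4 + |4 - 3|^4)^(1/4)
= (4^4 + 2^4 + 1^4)^(1/4) = (256 + 16 + 1)^(1/4) = (273)^(1/4) ≈ 4.0648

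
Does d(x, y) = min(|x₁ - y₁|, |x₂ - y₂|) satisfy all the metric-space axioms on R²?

No. d fails identity of indiscernibles: take x = (2, 0) and y = (2, 9). Then d(x,y) = min(|2 - 2|, |0 - 9|) = min(0, 9) = 0, yet x ≠ y.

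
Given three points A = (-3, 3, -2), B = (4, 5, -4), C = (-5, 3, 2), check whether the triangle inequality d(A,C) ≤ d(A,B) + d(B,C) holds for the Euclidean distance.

d(A,B) = √(7² + 2² + 2²) = √57 ≈ 7.5498, d(B,C) = √(9² + 2² + 6²) = √121 = 11, d(A,C) = √(2² + 0² + 4²) = √20 ≈ 4.4721.
d(A,C) ≈ 4.4721 ≤ 7.5498 + 11 = 18.5498. Triangle inequality is satisfied.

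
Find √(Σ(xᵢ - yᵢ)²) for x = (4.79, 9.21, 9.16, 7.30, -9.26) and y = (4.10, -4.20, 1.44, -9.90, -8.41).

√(Σ(x_i - y_i)²) = √((4.79 - 4.1)² + (9.21 - (-4.2))² + (9.16 - 1.44)² + (7.3 - (-9.9))² + (-9.26 - (-8.41))²)
= √(0.69² + 13.41² + 7.72² + 17.2² + (-0.85)²) = √(0.4761 + 179.8281 + 59.5984 + 295.84 + 0.7225) = √536.4651 ≈ 23.1617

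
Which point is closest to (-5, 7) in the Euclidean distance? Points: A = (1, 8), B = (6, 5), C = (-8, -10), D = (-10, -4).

Distances: d(A) ≈ 6.0828, d(B) ≈ 11.1803, d(C) ≈ 17.2627, d(D) ≈ 12.083. Nearest: A = (1, 8) with distance 6.0828.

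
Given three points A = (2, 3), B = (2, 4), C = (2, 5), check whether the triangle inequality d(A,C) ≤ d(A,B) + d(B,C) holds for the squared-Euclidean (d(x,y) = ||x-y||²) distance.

d(A,B) = 0² + 1² = 1, d(B,C) = 0² + 1² = 1, d(A,C) = 0² + 2² = 4.
d(A,C) = 4 > 1 + 1 = 2. Triangle inequality is VIOLATED. (Squared-Euclidean is not a metric — this is a counterexample.)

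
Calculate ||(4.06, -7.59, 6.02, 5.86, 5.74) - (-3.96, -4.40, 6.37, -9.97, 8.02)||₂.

√(Σ(x_i - y_i)²) = √((4.06 - (-3.96))² + (-7.59 - (-4.4))² + (6.02 - 6.37)² + (5.86 - (-9.97))² + (5.74 - 8.02)²)
= √(8.02² + (-3.19)² + (-0.35)² + 15.83² + (-2.28)²) = √(64.3204 + 10.1761 + 0.1225 + 250.5889 + 5.1984) = √330.4063 ≈ 18.1771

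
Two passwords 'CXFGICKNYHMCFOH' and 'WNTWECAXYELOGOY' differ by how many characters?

Differing positions: 1, 2, 3, 4, 5, 7, 8, 10, 11, 12, 13, 15. Hamming distance = 12.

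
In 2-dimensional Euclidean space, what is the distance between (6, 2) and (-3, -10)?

√(Σ(x_i - y_i)²) = √((6 - (-3))² + (2 - (-10))²)
= √(9² + 12²) = √(81 + 144) = √225 = 15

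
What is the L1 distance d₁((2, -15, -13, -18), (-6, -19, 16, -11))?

Σ|x_i - y_i| = |2 - (-6)| + |-15 - (-19)| + |-13 - 16| + |-18 - (-11)| = 8 + 4 + 29 + 7 = 48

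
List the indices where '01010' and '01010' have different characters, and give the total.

Differing positions: none. Hamming distance = 0.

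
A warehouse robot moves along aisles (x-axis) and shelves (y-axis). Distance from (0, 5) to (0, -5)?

Σ|x_i - y_i| = |0 - 0| + |5 - (-5)| = 0 + 10 = 10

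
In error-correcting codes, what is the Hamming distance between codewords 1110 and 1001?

Differing positions: 2, 3, 4. Hamming distance = 3.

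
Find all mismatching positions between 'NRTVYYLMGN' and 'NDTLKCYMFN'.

Differing positions: 2, 4, 5, 6, 7, 9. Hamming distance = 6.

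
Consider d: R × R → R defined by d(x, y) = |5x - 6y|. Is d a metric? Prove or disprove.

No. d fails symmetry: d(2, 5) = |5·2 - 6·5| = |-20| = 20, but d(5, 2) = |5·5 - 6·2| = |13| = 13. Since 20 ≠ 13, d(x,y) ≠ d(y,x) in general.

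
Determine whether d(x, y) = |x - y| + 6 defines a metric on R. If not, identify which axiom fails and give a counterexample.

No. d fails identity of indiscernibles (specifically d(x,x) = 0): d(-3, -3) = |-3 - (-3)| + 6 = 0 + 6 = 6 ≠ 0.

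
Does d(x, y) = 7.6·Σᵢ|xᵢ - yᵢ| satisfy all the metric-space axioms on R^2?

Yes. The L1 (Manhattan) norm induces a metric on R^2, and multiplying a metric by a positive constant 7.6 > 0 preserves all four axioms: non-negativity (7.6·||x-y|| ≥ 0), identity (7.6·||x-y|| = 0 ⟺ ||x-y|| = 0 ⟺ x = y), symmetry (||x-y|| = ||y-x||), and the triangle inequality (7.6·||x-z|| ≤ 7.6·||x-y|| + 7.6·||y-z||). So d is a metric.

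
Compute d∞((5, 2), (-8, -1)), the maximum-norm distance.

max(|x_i - y_i|) = max(|5 - (-8)|, |2 - (-1)|) = max(13, 3) = 13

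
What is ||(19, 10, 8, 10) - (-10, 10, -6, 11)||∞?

max(|x_i - y_i|) = max(|19 - (-10)|, |10 - 10|, |8 - (-6)|, |10 - 11|) = max(29, 0, 14, 1) = 29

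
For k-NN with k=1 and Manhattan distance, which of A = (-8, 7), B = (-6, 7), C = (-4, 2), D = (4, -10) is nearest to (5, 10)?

Distances: d(A) = 16, d(B) = 14, d(C) = 17, d(D) = 21. Nearest: B = (-6, 7) with distance 14.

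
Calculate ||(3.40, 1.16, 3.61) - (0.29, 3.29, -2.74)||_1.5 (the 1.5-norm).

(Σ|x_i - y_i|^1.5)^(1/1.5) = (|3.4 - 0.29|^1.5 + |1.16 - 3.29|^1.5 + |3.61 - (-2.74)|^1.5)^(1/1.5)
= (3.11^1.5 + 2.13^1.5 + 6.35^1.5)^(1/1.5) ≈ (5.4845 + 3.1086 + 16.0015)^(1/1.5) = (24.5946)^(1/1.5) ≈ 8.4572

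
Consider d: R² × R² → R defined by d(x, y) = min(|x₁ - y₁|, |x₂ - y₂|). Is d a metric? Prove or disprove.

No. d fails identity of indiscernibles: take x = (0, 0) and y = (0, 5). Then d(x,y) = min(|0 - 0|, |0 - 5|) = min(0, 5) = 0, yet x ≠ y.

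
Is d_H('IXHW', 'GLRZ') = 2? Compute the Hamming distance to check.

Differing positions: 1, 2, 3, 4. Hamming distance = 4, so the claim that d_H = 2 is false.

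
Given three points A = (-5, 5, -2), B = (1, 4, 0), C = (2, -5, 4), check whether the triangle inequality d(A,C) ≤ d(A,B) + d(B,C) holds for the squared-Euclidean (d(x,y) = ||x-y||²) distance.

d(A,B) = 6² + 1² + 2² = 41, d(B,C) = 1² + 9² + 4² = 98, d(A,C) = 7² + 10² + 6² = 185.
d(A,C) = 185 > 41 + 98 = 139. Triangle inequality is VIOLATED. (Squared-Euclidean is not a metric — this is a counterexample.)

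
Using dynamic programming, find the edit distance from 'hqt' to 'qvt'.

Let D[i][j] be the edit distance between the first i characters of 'hqt' and the first j characters of 'qvt', with D[i][0] = i, D[0][j] = j, and D[i][j] = D[i-1][j-1] if the characters match, else 1 + min(D[i-1][j], D[i][j-1], D[i-1][j-1]). Filling the table (rows: prefixes of 'hqt', columns: prefixes of 'qvt'):
     ε  q  v  t
  ε  0  1  2  3
  h  1  1  2  3
  q  2  1  2  3
  t  3  2  2  2
The bottom-right entry gives D[3][3] = 2, so no sequence of fewer than 2 edits works. Backtracking through the table gives one optimal edit sequence (2 edits):
  hqt → qqt (sub h→q @1)
  qqt → qvt (sub q→v @2)
Edit distance = 2.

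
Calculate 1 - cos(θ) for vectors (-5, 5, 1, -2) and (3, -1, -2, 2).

With u = (-5, 5, 1, -2), v = (3, -1, -2, 2):
u·v = (-5)·3 + 5·(-1) + 1·(-2) + (-2)·2 = (-15) + (-5) + (-2) + (-4) = -26.
|u| = √((-5)² + 5² + 1² + (-2)²) = √55, |v| = √(3² + (-1)² + (-2)² + 2²) = √18, so |u||v| = √(55·18) = √990.
cos θ = (u·v)/(|u||v|) = -26/√990 ≈ -0.8263
Cosine distance = 1 - cos θ ≈ 1 - (-0.8263) = 1.8263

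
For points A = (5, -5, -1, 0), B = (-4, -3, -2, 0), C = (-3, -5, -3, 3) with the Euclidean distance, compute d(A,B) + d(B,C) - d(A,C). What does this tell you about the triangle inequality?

d(A,B) = √(9² + 2² + 1² + 0²) = √86 ≈ 9.2736, d(B,C) = √(1² + 2² + 1² + 3²) = √15 ≈ 3.873, d(A,C) = √(8² + 0² + 2² + 3²) = √77 ≈ 8.775.
d(A,B) + d(B,C) - d(A,C) = 9.2736 + 3.873 - 8.775 = 13.1466 - 8.775 = 4.3716 (to 4 decimal places). This is ≥ 0, so the triangle inequality holds for these points.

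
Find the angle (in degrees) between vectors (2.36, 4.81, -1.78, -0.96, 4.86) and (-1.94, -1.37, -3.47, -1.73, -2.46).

With u = (2.36, 4.81, -1.78, -0.96, 4.86), v = (-1.94, -1.37, -3.47, -1.73, -2.46):
u·v = 2.36·(-1.94) + 4.81·(-1.37) + (-1.78)·(-3.47) + (-0.96)·(-1.73) + 4.86·(-2.46) = (-4.5784) + (-6.5897) + 6.1766 + 1.6608 + (-11.9556) = -15.2863.
|u| = √(2.36² + 4.81² + (-1.78)² + (-0.96)² + 4.86²) = √(5.5696 + 23.1361 + 3.1684 + 0.9216 + 23.6196) = √56.4153, |v| = √((-1.94)² + (-1.37)² + (-3.47)² + (-1.73)² + (-2.46)²) = √(3.7636 + 1.8769 + 12.0409 + 2.9929 + 6.0516) = √26.7259.
cos θ = (u·v)/(|u||v|) = -15.2863/(√56.4153·√26.7259) ≈ -0.393675
θ = arccos(-0.393675) ≈ 113.18°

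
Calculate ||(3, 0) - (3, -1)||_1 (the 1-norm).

Σ|x_i - y_i| = |3 - 3| + |0 - (-1)| = 0 + 1 = 1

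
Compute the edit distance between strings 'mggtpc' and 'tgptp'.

Let D[i][j] be the edit distance between the first i characters of 'mggtpc' and the first j characters of 'tgptp', with D[i][0] = i, D[0][j] = j, and D[i][j] = D[i-1][j-1] if the characters match, else 1 + min(D[i-1][j], D[i][j-1], D[i-1][j-1]). Filling the table (rows: prefixes of 'mggtpc', columns: prefixes of 'tgptp'):
     ε  t  g  p  t  p
  ε  0  1  2  3  4  5
  m  1  1  2  3  4  5
  g  2  2  1  2  3  4
  g  3  3  2  2  3  4
  t  4  3  3  3  2  3
  p  5  4  4  3  3  2
  c  6  5  5  4  4  3
The bottom-right entry gives D[6][5] = 3, so no sequence of fewer than 3 edits works. Backtracking through the table gives one optimal edit sequence (3 edits):
  mggtpc → tggtpc (sub m→t @1)
  tggtpc → tgptpc (sub g→p @3)
  tgptpc → tgptp (del c @6)
Edit distance = 3.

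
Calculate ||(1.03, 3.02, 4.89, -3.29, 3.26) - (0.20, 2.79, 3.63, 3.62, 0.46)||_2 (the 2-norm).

(Σ|x_i - y_i|^2)^(1/2) = (|1.03 - 0.2|^2 + |3.02 - 2.79|^2 + |4.89 - 3.63|^2 + |-3.29 - 3.62|^2 + |3.26 - 0.46|^2)^(1/2)
= (0.83^2 + 0.23^2 + 1.26^2 + 6.91^2 + 2.8^2)^(1/2) = (0.6889 + 0.0529 + 1.5876 + 47.7481 + 7.84)^(1/2) = (57.9175)^(1/2) ≈ 7.6104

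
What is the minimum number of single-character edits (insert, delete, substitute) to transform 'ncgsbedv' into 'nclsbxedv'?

Let D[i][j] be the edit distance between the first i characters of 'ncgsbedv' and the first j characters of 'nclsbxedv', with D[i][0] = i, D[0][j] = j, and D[i][j] = D[i-1][j-1] if the characters match, else 1 + min(D[i-1][j], D[i][j-1], D[i-1][j-1]). Filling the table (rows: prefixes of 'ncgsbedv', columns: prefixes of 'nclsbxedv'):
     ε  n  c  l  s  b  x  e  d  v
  ε  0  1  2  3  4  5  6  7  8  9
  n  1  0  1  2  3  4  5  6  7  8
  c  2  1  0  1  2  3  4  5  6  7
  g  3  2  1  1  2  3  4  5  6  7
  s  4  3  2  2  1  2  3  4  5  6
  b  5  4  3  3  2  1  2  3  4  5
  e  6  5  4  4  3  2  2  2  3  4
  d  7  6  5  5  4  3  3  3  2  3
  v  8  7  6  6  5  4  4  4  3  2
The bottom-right entry gives D[8][9] = 2, so no sequence of fewer than 2 edits works. Backtracking through the table gives one optimal edit sequence (2 edits):
  ncgsbedv → nclsbedv (sub g→l @3)
  nclsbedv → nclsbxedv (ins x @6)
Edit distance = 2.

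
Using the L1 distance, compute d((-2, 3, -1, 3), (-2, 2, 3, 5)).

Σ|x_i - y_i| = |-2 - (-2)| + |3 - 2| + |-1 - 3| + |3 - 5| = 0 + 1 + 4 + 2 = 7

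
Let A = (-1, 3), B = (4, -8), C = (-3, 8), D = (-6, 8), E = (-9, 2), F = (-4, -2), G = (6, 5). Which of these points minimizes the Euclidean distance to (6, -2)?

Distances: d(A) ≈ 8.6023, d(B) ≈ 6.3246, d(C) ≈ 13.4536, d(D) ≈ 15.6205, d(E) ≈ 15.5242, d(F) = 10, d(G) = 7. Nearest: B = (4, -8) with distance 6.3246.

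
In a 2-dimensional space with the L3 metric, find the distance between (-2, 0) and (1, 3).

(Σ|x_i - y_i|^3)^(1/3) = (|-2 - 1|^3 + |0 - 3|^3)^(1/3)
= (3^3 + 3^3)^(1/3) = (27 + 27)^(1/3) = (54)^(1/3) ≈ 3.7798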